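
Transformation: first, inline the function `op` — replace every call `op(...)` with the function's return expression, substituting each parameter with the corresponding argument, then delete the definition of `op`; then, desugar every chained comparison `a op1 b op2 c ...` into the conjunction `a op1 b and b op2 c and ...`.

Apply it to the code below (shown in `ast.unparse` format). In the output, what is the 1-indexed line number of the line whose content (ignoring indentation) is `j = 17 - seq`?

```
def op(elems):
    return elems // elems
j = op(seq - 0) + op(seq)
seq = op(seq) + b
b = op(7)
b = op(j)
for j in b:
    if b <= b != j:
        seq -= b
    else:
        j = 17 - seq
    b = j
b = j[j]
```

9

Transformed code:
j = (seq - 0) // (seq - 0) + seq // seq
seq = seq // seq + b
b = 7 // 7
b = j // j
for j in b:
    if b <= b and b != j:
        seq -= b
    else:
        j = 17 - seq
    b = j
b = j[j]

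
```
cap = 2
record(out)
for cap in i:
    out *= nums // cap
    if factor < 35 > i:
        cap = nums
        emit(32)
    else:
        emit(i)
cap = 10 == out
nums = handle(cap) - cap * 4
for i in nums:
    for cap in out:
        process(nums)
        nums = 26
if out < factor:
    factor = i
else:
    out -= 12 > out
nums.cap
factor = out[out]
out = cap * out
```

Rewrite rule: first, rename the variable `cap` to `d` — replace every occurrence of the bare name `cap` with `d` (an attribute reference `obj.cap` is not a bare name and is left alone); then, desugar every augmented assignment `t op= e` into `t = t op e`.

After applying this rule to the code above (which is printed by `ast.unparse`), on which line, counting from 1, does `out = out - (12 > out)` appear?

Transformed code:
d = 2
record(out)
for d in i:
    out = out * (nums // d)
    if factor < 35 > i:
        d = nums
        emit(32)
    else:
        emit(i)
d = 10 == out
nums = handle(d) - d * 4
for i in nums:
    for d in out:
        process(nums)
        nums = 26
if out < factor:
    factor = i
else:
    out = out - (12 > out)
nums.cap
factor = out[out]
out = d * out

19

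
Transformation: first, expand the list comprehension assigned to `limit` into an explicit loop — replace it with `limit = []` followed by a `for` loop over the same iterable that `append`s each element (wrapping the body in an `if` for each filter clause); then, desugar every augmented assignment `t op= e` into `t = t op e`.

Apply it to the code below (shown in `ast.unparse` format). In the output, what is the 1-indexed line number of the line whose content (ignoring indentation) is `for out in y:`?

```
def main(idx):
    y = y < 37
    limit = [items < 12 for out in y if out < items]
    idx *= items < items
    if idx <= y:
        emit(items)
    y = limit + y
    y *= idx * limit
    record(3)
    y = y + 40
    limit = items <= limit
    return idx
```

4

Transformed code:
def main(idx):
    y = y < 37
    limit = []
    for out in y:
        if out < items:
            limit.append(items < 12)
    idx = idx * (items < items)
    if idx <= y:
        emit(items)
    y = limit + y
    y = y * (idx * limit)
    record(3)
    y = y + 40
    limit = items <= limit
    return idx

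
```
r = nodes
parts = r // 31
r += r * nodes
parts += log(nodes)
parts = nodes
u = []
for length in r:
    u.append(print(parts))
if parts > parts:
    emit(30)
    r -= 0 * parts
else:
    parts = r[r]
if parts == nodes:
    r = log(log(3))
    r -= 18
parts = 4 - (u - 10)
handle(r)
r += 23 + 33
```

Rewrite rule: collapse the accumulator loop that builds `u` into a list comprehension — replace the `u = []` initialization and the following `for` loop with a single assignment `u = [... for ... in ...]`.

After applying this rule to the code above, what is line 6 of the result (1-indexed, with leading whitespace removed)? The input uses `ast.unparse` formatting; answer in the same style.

Transformed code:
r = nodes
parts = r // 31
r += r * nodes
parts += log(nodes)
parts = nodes
u = [print(parts) for length in r]
if parts > parts:
    emit(30)
    r -= 0 * parts
else:
    parts = r[r]
if parts == nodes:
    r = log(log(3))
    r -= 18
parts = 4 - (u - 10)
handle(r)
r += 23 + 33

u = [print(parts) for length in r]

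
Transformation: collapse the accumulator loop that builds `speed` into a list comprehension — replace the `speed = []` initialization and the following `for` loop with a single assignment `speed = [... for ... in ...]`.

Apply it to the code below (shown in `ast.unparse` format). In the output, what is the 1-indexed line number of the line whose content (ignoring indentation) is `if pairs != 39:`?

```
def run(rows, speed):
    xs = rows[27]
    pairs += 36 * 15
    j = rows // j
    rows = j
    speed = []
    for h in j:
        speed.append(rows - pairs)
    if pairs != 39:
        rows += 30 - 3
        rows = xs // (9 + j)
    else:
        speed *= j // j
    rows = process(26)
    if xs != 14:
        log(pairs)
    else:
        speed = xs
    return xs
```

Transformed code:
def run(rows, speed):
    xs = rows[27]
    pairs += 36 * 15
    j = rows // j
    rows = j
    speed = [rows - pairs for h in j]
    if pairs != 39:
        rows += 30 - 3
        rows = xs // (9 + j)
    else:
        speed *= j // j
    rows = process(26)
    if xs != 14:
        log(pairs)
    else:
        speed = xs
    return xs

7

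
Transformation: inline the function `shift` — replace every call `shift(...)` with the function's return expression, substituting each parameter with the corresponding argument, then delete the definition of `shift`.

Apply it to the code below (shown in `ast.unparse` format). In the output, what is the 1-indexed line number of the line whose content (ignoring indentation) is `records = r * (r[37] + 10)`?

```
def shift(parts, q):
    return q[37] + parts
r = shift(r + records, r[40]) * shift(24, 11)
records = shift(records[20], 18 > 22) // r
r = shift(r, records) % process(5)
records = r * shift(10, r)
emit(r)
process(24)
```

4

Transformed code:
r = (r[40][37] + (r + records)) * (11[37] + 24)
records = ((18 > 22)[37] + records[20]) // r
r = (records[37] + r) % process(5)
records = r * (r[37] + 10)
emit(r)
process(24)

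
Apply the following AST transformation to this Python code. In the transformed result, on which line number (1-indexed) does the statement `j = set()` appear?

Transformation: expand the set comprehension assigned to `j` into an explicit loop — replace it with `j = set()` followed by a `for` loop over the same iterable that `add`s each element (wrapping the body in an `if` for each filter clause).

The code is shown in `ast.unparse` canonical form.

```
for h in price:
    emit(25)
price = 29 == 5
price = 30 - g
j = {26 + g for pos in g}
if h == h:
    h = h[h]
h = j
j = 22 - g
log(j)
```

5

Transformed code:
for h in price:
    emit(25)
price = 29 == 5
price = 30 - g
j = set()
for pos in g:
    j.add(26 + g)
if h == h:
    h = h[h]
h = j
j = 22 - g
log(j)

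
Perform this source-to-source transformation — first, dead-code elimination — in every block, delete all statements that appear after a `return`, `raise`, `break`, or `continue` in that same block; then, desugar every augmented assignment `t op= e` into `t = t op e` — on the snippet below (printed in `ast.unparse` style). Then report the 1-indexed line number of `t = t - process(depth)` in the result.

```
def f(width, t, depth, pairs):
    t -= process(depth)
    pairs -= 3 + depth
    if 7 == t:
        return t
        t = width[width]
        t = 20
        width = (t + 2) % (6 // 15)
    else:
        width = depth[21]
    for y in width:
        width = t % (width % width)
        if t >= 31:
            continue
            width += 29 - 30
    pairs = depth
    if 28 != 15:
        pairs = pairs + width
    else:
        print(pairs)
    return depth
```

2

Transformed code:
def f(width, t, depth, pairs):
    t = t - process(depth)
    pairs = pairs - (3 + depth)
    if 7 == t:
        return t
    else:
        width = depth[21]
    for y in width:
        width = t % (width % width)
        if t >= 31:
            continue
    pairs = depth
    if 28 != 15:
        pairs = pairs + width
    else:
        print(pairs)
    return depth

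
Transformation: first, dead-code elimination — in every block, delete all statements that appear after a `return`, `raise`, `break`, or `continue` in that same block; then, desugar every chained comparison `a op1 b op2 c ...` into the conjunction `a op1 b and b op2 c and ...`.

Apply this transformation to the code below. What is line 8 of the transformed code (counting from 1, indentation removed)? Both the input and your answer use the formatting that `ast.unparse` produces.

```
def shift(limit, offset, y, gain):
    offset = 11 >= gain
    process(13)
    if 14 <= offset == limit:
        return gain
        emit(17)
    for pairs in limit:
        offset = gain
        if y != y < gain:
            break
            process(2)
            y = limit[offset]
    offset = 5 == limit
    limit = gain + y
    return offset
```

Transformed code:
def shift(limit, offset, y, gain):
    offset = 11 >= gain
    process(13)
    if 14 <= offset and offset == limit:
        return gain
    for pairs in limit:
        offset = gain
        if y != y and y < gain:
            break
    offset = 5 == limit
    limit = gain + y
    return offset

if y != y and y < gain:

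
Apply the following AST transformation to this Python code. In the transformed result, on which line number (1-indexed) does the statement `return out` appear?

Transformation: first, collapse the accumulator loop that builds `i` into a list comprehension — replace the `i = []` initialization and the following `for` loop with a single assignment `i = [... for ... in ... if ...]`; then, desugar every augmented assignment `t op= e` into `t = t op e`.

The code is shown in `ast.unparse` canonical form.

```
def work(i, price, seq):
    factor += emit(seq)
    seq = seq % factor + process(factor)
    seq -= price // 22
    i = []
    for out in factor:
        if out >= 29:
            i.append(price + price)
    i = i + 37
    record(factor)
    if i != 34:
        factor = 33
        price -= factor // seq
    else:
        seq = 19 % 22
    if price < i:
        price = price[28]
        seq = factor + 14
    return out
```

Transformed code:
def work(i, price, seq):
    factor = factor + emit(seq)
    seq = seq % factor + process(factor)
    seq = seq - price // 22
    i = [price + price for out in factor if out >= 29]
    i = i + 37
    record(factor)
    if i != 34:
        factor = 33
        price = price - factor // seq
    else:
        seq = 19 % 22
    if price < i:
        price = price[28]
        seq = factor + 14
    return out

16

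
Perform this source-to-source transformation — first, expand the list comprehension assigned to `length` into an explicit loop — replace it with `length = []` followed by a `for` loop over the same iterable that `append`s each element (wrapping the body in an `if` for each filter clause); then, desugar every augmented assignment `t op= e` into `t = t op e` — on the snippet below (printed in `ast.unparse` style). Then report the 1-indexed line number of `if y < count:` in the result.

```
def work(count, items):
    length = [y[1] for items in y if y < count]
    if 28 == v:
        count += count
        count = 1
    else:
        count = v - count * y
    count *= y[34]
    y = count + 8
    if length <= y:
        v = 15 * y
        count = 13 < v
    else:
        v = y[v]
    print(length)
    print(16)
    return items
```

Transformed code:
def work(count, items):
    length = []
    for items in y:
        if y < count:
            length.append(y[1])
    if 28 == v:
        count = count + count
        count = 1
    else:
        count = v - count * y
    count = count * y[34]
    y = count + 8
    if length <= y:
        v = 15 * y
        count = 13 < v
    else:
        v = y[v]
    print(length)
    print(16)
    return items

4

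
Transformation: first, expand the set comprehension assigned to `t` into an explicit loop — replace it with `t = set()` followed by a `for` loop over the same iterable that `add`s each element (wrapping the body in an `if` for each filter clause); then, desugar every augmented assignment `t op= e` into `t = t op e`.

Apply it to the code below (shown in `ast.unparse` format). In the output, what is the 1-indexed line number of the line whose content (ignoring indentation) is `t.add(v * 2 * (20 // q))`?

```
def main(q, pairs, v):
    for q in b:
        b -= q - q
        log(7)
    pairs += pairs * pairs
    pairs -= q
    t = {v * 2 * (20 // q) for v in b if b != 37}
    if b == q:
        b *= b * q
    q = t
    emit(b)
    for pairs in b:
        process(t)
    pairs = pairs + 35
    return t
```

Transformed code:
def main(q, pairs, v):
    for q in b:
        b = b - (q - q)
        log(7)
    pairs = pairs + pairs * pairs
    pairs = pairs - q
    t = set()
    for v in b:
        if b != 37:
            t.add(v * 2 * (20 // q))
    if b == q:
        b = b * (b * q)
    q = t
    emit(b)
    for pairs in b:
        process(t)
    pairs = pairs + 35
    return t

10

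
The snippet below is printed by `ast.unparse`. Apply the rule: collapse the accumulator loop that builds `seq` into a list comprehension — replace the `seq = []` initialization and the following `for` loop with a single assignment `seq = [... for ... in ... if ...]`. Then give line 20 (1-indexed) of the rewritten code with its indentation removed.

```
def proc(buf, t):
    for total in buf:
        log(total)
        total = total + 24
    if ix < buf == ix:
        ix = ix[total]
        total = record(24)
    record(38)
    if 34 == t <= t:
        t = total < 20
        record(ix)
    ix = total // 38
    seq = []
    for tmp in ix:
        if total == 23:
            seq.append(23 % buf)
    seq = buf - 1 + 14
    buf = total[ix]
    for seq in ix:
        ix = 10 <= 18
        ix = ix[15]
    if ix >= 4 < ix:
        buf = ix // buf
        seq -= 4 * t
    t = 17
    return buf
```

buf = ix // buf

Transformed code:
def proc(buf, t):
    for total in buf:
        log(total)
        total = total + 24
    if ix < buf == ix:
        ix = ix[total]
        total = record(24)
    record(38)
    if 34 == t <= t:
        t = total < 20
        record(ix)
    ix = total // 38
    seq = [23 % buf for tmp in ix if total == 23]
    seq = buf - 1 + 14
    buf = total[ix]
    for seq in ix:
        ix = 10 <= 18
        ix = ix[15]
    if ix >= 4 < ix:
        buf = ix // buf
        seq -= 4 * t
    t = 17
    return buf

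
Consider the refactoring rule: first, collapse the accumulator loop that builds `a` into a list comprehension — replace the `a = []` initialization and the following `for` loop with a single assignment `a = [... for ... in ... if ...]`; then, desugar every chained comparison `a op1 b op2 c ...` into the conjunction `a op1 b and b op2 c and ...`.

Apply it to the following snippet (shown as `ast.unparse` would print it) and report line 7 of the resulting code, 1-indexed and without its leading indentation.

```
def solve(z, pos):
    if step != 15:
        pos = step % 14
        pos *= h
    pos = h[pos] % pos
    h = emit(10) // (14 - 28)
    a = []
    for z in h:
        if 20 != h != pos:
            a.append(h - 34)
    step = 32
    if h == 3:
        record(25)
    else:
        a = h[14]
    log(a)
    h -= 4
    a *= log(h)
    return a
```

a = [h - 34 for z in h if 20 != h and h != pos]

Transformed code:
def solve(z, pos):
    if step != 15:
        pos = step % 14
        pos *= h
    pos = h[pos] % pos
    h = emit(10) // (14 - 28)
    a = [h - 34 for z in h if 20 != h and h != pos]
    step = 32
    if h == 3:
        record(25)
    else:
        a = h[14]
    log(a)
    h -= 4
    a *= log(h)
    return a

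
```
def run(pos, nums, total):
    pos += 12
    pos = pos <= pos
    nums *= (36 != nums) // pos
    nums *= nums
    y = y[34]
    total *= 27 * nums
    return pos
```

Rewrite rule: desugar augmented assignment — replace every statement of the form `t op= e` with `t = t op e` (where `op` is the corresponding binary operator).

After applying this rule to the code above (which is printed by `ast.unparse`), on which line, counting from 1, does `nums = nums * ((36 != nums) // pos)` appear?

Transformed code:
def run(pos, nums, total):
    pos = pos + 12
    pos = pos <= pos
    nums = nums * ((36 != nums) // pos)
    nums = nums * nums
    y = y[34]
    total = total * (27 * nums)
    return pos

4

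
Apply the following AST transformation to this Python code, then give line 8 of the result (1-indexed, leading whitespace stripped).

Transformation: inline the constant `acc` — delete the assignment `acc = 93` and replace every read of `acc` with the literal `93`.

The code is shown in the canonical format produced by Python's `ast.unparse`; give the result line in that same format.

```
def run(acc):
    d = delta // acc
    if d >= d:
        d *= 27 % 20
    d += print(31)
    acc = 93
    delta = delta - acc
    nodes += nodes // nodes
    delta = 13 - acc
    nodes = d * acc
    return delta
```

Transformed code:
def run(acc):
    d = delta // 93
    if d >= d:
        d *= 27 % 20
    d += print(31)
    delta = delta - 93
    nodes += nodes // nodes
    delta = 13 - 93
    nodes = d * 93
    return delta

delta = 13 - 93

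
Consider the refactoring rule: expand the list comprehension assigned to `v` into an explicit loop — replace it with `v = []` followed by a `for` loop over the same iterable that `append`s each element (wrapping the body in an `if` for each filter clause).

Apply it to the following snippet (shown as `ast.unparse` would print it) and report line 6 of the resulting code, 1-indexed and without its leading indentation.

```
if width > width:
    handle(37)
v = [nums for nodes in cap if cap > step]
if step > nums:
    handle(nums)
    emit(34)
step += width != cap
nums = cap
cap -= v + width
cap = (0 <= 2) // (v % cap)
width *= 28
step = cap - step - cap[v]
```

v.append(nums)

Transformed code:
if width > width:
    handle(37)
v = []
for nodes in cap:
    if cap > step:
        v.append(nums)
if step > nums:
    handle(nums)
    emit(34)
step += width != cap
nums = cap
cap -= v + width
cap = (0 <= 2) // (v % cap)
width *= 28
step = cap - step - cap[v]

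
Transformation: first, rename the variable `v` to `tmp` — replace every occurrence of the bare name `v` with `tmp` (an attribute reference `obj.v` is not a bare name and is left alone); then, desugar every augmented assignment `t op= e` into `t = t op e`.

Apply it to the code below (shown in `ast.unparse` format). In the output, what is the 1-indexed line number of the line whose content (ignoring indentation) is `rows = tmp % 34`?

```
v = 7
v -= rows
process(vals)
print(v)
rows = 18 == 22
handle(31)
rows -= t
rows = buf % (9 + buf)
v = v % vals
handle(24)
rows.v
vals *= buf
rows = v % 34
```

13

Transformed code:
tmp = 7
tmp = tmp - rows
process(vals)
print(tmp)
rows = 18 == 22
handle(31)
rows = rows - t
rows = buf % (9 + buf)
tmp = tmp % vals
handle(24)
rows.v
vals = vals * buf
rows = tmp % 34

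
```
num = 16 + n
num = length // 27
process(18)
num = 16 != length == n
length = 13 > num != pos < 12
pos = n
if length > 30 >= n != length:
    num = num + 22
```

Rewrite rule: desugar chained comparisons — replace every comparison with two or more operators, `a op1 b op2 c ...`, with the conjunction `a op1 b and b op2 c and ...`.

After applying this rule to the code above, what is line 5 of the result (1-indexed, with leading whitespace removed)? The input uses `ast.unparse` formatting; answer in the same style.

length = 13 > num and num != pos and (pos < 12)

Transformed code:
num = 16 + n
num = length // 27
process(18)
num = 16 != length and length == n
length = 13 > num and num != pos and (pos < 12)
pos = n
if length > 30 and 30 >= n and (n != length):
    num = num + 22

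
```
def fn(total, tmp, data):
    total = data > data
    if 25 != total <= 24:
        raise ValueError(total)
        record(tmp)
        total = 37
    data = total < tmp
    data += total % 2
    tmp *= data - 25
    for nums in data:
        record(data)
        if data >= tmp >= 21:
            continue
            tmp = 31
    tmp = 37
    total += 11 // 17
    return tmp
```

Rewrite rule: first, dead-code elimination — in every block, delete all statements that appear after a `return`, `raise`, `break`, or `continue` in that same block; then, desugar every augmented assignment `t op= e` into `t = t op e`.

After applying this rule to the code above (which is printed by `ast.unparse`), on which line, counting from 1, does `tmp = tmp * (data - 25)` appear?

Transformed code:
def fn(total, tmp, data):
    total = data > data
    if 25 != total <= 24:
        raise ValueError(total)
    data = total < tmp
    data = data + total % 2
    tmp = tmp * (data - 25)
    for nums in data:
        record(data)
        if data >= tmp >= 21:
            continue
    tmp = 37
    total = total + 11 // 17
    return tmp

7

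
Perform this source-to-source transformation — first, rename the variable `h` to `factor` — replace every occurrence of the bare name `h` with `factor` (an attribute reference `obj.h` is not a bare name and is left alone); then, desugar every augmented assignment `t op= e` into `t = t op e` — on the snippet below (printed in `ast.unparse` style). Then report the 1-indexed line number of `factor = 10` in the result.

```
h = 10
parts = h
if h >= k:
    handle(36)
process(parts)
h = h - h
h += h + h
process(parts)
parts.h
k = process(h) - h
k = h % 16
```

Transformed code:
factor = 10
parts = factor
if factor >= k:
    handle(36)
process(parts)
factor = factor - factor
factor = factor + (factor + factor)
process(parts)
parts.h
k = process(factor) - factor
k = factor % 16

1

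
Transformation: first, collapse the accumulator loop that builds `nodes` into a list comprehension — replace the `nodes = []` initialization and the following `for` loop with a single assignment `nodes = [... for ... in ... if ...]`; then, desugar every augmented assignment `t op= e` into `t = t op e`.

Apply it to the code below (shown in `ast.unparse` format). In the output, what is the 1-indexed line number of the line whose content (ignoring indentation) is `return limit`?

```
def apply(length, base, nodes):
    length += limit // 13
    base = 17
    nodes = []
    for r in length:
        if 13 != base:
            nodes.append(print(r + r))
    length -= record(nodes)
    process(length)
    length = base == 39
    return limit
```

Transformed code:
def apply(length, base, nodes):
    length = length + limit // 13
    base = 17
    nodes = [print(r + r) for r in length if 13 != base]
    length = length - record(nodes)
    process(length)
    length = base == 39
    return limit

8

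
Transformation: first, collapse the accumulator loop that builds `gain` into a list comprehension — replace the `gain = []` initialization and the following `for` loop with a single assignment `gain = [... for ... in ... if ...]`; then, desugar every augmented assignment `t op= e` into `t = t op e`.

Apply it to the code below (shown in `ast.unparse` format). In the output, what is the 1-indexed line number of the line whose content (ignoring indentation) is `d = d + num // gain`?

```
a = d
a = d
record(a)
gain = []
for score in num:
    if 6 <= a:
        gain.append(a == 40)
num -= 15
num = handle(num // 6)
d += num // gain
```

7

Transformed code:
a = d
a = d
record(a)
gain = [a == 40 for score in num if 6 <= a]
num = num - 15
num = handle(num // 6)
d = d + num // gain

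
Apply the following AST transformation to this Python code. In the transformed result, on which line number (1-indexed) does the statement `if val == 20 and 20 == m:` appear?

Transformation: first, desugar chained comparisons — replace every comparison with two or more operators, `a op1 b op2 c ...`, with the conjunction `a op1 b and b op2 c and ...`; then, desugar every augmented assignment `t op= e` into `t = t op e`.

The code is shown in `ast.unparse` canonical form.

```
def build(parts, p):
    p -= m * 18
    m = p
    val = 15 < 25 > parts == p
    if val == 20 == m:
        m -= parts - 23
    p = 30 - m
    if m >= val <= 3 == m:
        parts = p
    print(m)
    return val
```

5

Transformed code:
def build(parts, p):
    p = p - m * 18
    m = p
    val = 15 < 25 and 25 > parts and (parts == p)
    if val == 20 and 20 == m:
        m = m - (parts - 23)
    p = 30 - m
    if m >= val and val <= 3 and (3 == m):
        parts = p
    print(m)
    return val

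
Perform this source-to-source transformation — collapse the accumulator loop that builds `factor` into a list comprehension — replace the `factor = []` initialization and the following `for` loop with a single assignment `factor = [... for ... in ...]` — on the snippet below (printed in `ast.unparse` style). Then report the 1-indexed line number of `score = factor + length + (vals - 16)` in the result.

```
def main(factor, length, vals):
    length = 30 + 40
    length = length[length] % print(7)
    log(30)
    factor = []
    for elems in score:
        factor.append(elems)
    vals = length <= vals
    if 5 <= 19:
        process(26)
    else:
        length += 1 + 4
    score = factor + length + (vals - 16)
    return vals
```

Transformed code:
def main(factor, length, vals):
    length = 30 + 40
    length = length[length] % print(7)
    log(30)
    factor = [elems for elems in score]
    vals = length <= vals
    if 5 <= 19:
        process(26)
    else:
        length += 1 + 4
    score = factor + length + (vals - 16)
    return vals

11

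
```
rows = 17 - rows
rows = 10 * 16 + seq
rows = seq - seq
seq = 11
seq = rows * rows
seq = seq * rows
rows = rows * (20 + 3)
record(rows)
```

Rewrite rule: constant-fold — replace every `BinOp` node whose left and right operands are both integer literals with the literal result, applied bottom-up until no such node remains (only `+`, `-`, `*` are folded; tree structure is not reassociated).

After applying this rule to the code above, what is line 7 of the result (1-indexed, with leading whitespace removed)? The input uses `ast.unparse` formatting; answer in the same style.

Transformed code:
rows = 17 - rows
rows = 160 + seq
rows = seq - seq
seq = 11
seq = rows * rows
seq = seq * rows
rows = rows * 23
record(rows)

rows = rows * 23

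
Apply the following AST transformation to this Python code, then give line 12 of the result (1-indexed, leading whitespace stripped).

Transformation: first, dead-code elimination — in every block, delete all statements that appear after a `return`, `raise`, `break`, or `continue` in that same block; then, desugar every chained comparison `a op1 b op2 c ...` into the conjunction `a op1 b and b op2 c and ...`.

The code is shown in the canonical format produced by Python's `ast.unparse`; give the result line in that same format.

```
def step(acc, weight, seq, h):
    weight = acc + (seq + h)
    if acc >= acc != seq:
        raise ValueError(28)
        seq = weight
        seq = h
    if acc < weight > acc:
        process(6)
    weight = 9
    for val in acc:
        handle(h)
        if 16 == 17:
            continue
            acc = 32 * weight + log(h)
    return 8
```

Transformed code:
def step(acc, weight, seq, h):
    weight = acc + (seq + h)
    if acc >= acc and acc != seq:
        raise ValueError(28)
    if acc < weight and weight > acc:
        process(6)
    weight = 9
    for val in acc:
        handle(h)
        if 16 == 17:
            continue
    return 8

return 8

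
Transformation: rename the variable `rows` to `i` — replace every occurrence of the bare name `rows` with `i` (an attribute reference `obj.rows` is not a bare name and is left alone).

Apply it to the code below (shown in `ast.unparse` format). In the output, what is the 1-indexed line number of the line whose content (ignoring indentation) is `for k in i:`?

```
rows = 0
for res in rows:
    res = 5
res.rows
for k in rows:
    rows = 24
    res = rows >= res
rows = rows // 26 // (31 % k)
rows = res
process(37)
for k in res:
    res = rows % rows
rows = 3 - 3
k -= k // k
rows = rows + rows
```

Transformed code:
i = 0
for res in i:
    res = 5
res.rows
for k in i:
    i = 24
    res = i >= res
i = i // 26 // (31 % k)
i = res
process(37)
for k in res:
    res = i % i
i = 3 - 3
k -= k // k
i = i + i

5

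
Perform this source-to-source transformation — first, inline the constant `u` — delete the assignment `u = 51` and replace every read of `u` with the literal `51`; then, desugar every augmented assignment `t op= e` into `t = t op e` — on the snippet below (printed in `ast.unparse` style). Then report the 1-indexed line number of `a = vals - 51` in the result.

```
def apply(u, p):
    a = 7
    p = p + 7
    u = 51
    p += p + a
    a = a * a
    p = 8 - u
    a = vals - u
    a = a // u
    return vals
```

Transformed code:
def apply(u, p):
    a = 7
    p = p + 7
    p = p + (p + a)
    a = a * a
    p = 8 - 51
    a = vals - 51
    a = a // 51
    return vals

7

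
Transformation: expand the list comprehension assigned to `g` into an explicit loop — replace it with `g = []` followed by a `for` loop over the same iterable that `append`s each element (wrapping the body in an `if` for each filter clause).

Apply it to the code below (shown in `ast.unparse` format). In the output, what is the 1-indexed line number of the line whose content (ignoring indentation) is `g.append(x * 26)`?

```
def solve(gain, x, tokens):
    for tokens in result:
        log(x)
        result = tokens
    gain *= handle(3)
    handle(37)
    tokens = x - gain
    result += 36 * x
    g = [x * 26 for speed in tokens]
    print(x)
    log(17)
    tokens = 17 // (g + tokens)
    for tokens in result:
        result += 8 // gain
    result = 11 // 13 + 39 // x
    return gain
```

Transformed code:
def solve(gain, x, tokens):
    for tokens in result:
        log(x)
        result = tokens
    gain *= handle(3)
    handle(37)
    tokens = x - gain
    result += 36 * x
    g = []
    for speed in tokens:
        g.append(x * 26)
    print(x)
    log(17)
    tokens = 17 // (g + tokens)
    for tokens in result:
        result += 8 // gain
    result = 11 // 13 + 39 // x
    return gain

11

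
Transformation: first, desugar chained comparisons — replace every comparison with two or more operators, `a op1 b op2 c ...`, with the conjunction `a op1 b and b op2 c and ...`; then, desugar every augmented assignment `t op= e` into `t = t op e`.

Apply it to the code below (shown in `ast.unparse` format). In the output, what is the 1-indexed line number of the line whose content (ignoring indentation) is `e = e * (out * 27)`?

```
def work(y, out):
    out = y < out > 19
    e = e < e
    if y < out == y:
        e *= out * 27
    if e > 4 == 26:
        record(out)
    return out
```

Transformed code:
def work(y, out):
    out = y < out and out > 19
    e = e < e
    if y < out and out == y:
        e = e * (out * 27)
    if e > 4 and 4 == 26:
        record(out)
    return out

5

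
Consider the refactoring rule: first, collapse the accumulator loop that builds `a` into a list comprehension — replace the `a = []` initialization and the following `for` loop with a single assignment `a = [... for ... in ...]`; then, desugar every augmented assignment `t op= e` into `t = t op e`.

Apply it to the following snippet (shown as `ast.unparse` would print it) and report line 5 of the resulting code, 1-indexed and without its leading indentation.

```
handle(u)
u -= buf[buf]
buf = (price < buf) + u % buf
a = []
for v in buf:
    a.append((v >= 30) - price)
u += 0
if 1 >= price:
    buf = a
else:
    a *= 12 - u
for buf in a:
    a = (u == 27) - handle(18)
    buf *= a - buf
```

Transformed code:
handle(u)
u = u - buf[buf]
buf = (price < buf) + u % buf
a = [(v >= 30) - price for v in buf]
u = u + 0
if 1 >= price:
    buf = a
else:
    a = a * (12 - u)
for buf in a:
    a = (u == 27) - handle(18)
    buf = buf * (a - buf)

u = u + 0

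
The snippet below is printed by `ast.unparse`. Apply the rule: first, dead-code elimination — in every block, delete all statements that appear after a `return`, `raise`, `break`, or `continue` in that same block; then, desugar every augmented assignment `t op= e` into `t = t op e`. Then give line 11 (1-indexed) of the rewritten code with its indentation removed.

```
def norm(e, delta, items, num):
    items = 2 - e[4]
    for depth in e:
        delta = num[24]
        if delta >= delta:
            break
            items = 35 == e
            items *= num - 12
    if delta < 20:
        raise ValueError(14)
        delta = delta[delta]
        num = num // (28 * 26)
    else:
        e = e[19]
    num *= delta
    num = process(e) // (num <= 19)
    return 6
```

num = num * delta

Transformed code:
def norm(e, delta, items, num):
    items = 2 - e[4]
    for depth in e:
        delta = num[24]
        if delta >= delta:
            break
    if delta < 20:
        raise ValueError(14)
    else:
        e = e[19]
    num = num * delta
    num = process(e) // (num <= 19)
    return 6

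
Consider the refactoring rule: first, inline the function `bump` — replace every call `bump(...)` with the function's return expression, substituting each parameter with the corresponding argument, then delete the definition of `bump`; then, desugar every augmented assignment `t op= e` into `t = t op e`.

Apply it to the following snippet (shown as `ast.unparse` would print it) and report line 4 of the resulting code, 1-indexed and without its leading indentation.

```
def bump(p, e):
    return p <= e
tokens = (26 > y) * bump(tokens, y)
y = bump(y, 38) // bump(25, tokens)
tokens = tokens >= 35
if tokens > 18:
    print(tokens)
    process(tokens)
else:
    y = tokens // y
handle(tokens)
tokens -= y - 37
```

if tokens > 18:

Transformed code:
tokens = (26 > y) * (tokens <= y)
y = (y <= 38) // (25 <= tokens)
tokens = tokens >= 35
if tokens > 18:
    print(tokens)
    process(tokens)
else:
    y = tokens // y
handle(tokens)
tokens = tokens - (y - 37)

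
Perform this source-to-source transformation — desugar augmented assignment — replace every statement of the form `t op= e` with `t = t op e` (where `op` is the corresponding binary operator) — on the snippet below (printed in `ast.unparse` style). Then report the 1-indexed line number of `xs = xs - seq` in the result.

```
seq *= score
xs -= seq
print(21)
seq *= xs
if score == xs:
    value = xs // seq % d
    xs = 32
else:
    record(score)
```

Transformed code:
seq = seq * score
xs = xs - seq
print(21)
seq = seq * xs
if score == xs:
    value = xs // seq % d
    xs = 32
else:
    record(score)

2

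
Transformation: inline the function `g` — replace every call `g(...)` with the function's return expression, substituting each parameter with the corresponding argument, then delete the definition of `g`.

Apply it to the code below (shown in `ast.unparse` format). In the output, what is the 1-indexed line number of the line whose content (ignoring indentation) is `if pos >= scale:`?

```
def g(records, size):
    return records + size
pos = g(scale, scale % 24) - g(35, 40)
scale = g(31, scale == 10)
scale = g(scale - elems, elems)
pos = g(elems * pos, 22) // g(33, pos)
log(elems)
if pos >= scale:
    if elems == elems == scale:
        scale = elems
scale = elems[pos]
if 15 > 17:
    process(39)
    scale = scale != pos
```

Transformed code:
pos = scale + scale % 24 - (35 + 40)
scale = 31 + (scale == 10)
scale = scale - elems + elems
pos = (elems * pos + 22) // (33 + pos)
log(elems)
if pos >= scale:
    if elems == elems == scale:
        scale = elems
scale = elems[pos]
if 15 > 17:
    process(39)
    scale = scale != pos

6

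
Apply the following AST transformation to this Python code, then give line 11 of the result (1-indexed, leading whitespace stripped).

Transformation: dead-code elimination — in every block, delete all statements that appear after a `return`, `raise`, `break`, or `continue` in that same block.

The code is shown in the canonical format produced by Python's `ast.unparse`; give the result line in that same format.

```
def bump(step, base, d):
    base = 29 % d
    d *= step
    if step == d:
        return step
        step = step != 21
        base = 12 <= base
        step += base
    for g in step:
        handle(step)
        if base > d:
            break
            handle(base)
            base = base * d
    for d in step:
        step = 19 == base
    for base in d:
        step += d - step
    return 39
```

Transformed code:
def bump(step, base, d):
    base = 29 % d
    d *= step
    if step == d:
        return step
    for g in step:
        handle(step)
        if base > d:
            break
    for d in step:
        step = 19 == base
    for base in d:
        step += d - step
    return 39

step = 19 == base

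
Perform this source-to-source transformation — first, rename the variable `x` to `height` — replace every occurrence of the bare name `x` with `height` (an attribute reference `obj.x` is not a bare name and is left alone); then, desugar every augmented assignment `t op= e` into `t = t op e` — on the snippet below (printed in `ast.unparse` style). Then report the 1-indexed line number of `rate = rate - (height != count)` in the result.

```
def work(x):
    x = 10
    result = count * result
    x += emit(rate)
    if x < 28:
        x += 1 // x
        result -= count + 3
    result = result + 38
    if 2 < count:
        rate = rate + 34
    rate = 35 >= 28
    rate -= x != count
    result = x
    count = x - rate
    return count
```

Transformed code:
def work(height):
    height = 10
    result = count * result
    height = height + emit(rate)
    if height < 28:
        height = height + 1 // height
        result = result - (count + 3)
    result = result + 38
    if 2 < count:
        rate = rate + 34
    rate = 35 >= 28
    rate = rate - (height != count)
    result = height
    count = height - rate
    return count

12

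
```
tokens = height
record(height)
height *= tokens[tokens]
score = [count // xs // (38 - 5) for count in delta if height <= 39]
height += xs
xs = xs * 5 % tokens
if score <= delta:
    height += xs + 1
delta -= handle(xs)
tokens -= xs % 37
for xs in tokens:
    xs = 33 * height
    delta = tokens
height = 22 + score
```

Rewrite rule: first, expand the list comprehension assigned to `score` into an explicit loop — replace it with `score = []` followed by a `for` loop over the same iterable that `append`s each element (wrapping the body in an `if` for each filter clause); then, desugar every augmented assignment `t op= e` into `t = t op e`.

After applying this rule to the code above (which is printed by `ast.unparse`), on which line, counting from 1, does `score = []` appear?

Transformed code:
tokens = height
record(height)
height = height * tokens[tokens]
score = []
for count in delta:
    if height <= 39:
        score.append(count // xs // (38 - 5))
height = height + xs
xs = xs * 5 % tokens
if score <= delta:
    height = height + (xs + 1)
delta = delta - handle(xs)
tokens = tokens - xs % 37
for xs in tokens:
    xs = 33 * height
    delta = tokens
height = 22 + score

4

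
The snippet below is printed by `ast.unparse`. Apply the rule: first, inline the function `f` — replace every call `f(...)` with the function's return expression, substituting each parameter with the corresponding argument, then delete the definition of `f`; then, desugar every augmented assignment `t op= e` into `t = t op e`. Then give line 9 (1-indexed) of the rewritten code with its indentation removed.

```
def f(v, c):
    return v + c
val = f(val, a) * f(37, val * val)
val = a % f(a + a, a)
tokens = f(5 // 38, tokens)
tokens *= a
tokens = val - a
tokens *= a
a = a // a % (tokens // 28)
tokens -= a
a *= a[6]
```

a = a * a[6]

Transformed code:
val = (val + a) * (37 + val * val)
val = a % (a + a + a)
tokens = 5 // 38 + tokens
tokens = tokens * a
tokens = val - a
tokens = tokens * a
a = a // a % (tokens // 28)
tokens = tokens - a
a = a * a[6]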